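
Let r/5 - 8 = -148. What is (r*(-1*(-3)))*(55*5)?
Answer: -577500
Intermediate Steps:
r = -700 (r = 40 + 5*(-148) = 40 - 740 = -700)
(r*(-1*(-3)))*(55*5) = (-(-700)*(-3))*(55*5) = -700*3*275 = -2100*275 = -577500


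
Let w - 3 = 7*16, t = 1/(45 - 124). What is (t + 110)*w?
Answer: 999235/79 ≈ 12649.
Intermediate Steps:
t = -1/79 (t = 1/(-79) = -1/79 ≈ -0.012658)
w = 115 (w = 3 + 7*16 = 3 + 112 = 115)
(t + 110)*w = (-1/79 + 110)*115 = (8689/79)*115 = 999235/79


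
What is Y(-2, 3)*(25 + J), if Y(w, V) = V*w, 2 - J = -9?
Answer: -216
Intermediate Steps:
J = 11 (J = 2 - 1*(-9) = 2 + 9 = 11)
Y(-2, 3)*(25 + J) = (3*(-2))*(25 + 11) = -6*36 = -216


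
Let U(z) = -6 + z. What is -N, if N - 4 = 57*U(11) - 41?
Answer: -248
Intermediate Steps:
N = 248 (N = 4 + (57*(-6 + 11) - 41) = 4 + (57*5 - 41) = 4 + (285 - 41) = 4 + 244 = 248)
-N = -1*248 = -248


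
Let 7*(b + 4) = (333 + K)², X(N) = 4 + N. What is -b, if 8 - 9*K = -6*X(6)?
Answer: -9391957/567 ≈ -16564.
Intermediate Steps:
K = 68/9 (K = 8/9 - (-2)*(4 + 6)/3 = 8/9 - (-2)*10/3 = 8/9 - ⅑*(-60) = 8/9 + 20/3 = 68/9 ≈ 7.5556)
b = 9391957/567 (b = -4 + (333 + 68/9)²/7 = -4 + (3065/9)²/7 = -4 + (⅐)*(9394225/81) = -4 + 9394225/567 = 9391957/567 ≈ 16564.)
-b = -1*9391957/567 = -9391957/567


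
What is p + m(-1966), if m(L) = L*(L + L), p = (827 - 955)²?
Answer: 7746696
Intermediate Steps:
p = 16384 (p = (-128)² = 16384)
m(L) = 2*L² (m(L) = L*(2*L) = 2*L²)
p + m(-1966) = 16384 + 2*(-1966)² = 16384 + 2*3865156 = 16384 + 7730312 = 7746696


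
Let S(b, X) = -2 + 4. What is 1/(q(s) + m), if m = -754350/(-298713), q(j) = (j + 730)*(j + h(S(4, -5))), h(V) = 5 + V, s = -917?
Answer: 99571/16944248520 ≈ 5.8764e-6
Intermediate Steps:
S(b, X) = 2
q(j) = (7 + j)*(730 + j) (q(j) = (j + 730)*(j + (5 + 2)) = (730 + j)*(j + 7) = (730 + j)*(7 + j) = (7 + j)*(730 + j))
m = 251450/99571 (m = -754350*(-1/298713) = 251450/99571 ≈ 2.5253)
1/(q(s) + m) = 1/((5110 + (-917)² + 737*(-917)) + 251450/99571) = 1/((5110 + 840889 - 675829) + 251450/99571) = 1/(170170 + 251450/99571) = 1/(16944248520/99571) = 99571/16944248520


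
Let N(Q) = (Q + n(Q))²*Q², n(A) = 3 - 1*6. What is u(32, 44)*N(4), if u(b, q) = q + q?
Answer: 1408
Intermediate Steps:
n(A) = -3 (n(A) = 3 - 6 = -3)
u(b, q) = 2*q
N(Q) = Q²*(-3 + Q)² (N(Q) = (Q - 3)²*Q² = (-3 + Q)²*Q² = Q²*(-3 + Q)²)
u(32, 44)*N(4) = (2*44)*(4²*(-3 + 4)²) = 88*(16*1²) = 88*(16*1) = 88*16 = 1408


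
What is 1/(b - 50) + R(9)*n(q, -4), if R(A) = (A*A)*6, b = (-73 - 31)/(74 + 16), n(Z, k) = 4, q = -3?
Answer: 4475043/2302 ≈ 1944.0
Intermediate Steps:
b = -52/45 (b = -104/90 = -104*1/90 = -52/45 ≈ -1.1556)
R(A) = 6*A² (R(A) = A²*6 = 6*A²)
1/(b - 50) + R(9)*n(q, -4) = 1/(-52/45 - 50) + (6*9²)*4 = 1/(-2302/45) + (6*81)*4 = -45/2302 + 486*4 = -45/2302 + 1944 = 4475043/2302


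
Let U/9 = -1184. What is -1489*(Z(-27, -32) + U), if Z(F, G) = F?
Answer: 15906987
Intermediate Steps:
U = -10656 (U = 9*(-1184) = -10656)
-1489*(Z(-27, -32) + U) = -1489*(-27 - 10656) = -1489*(-10683) = 15906987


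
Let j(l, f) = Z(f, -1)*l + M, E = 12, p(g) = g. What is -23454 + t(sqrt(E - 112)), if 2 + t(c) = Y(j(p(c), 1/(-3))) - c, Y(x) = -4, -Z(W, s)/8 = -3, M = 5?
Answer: -23460 - 10*I ≈ -23460.0 - 10.0*I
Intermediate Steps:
Z(W, s) = 24 (Z(W, s) = -8*(-3) = 24)
j(l, f) = 5 + 24*l (j(l, f) = 24*l + 5 = 5 + 24*l)
t(c) = -6 - c (t(c) = -2 + (-4 - c) = -6 - c)
-23454 + t(sqrt(E - 112)) = -23454 + (-6 - sqrt(12 - 112)) = -23454 + (-6 - sqrt(-100)) = -23454 + (-6 - 10*I) = -23460 - 10*I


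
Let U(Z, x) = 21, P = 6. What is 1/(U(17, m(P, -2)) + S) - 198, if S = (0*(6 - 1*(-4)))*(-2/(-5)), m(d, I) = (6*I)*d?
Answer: -4157/21 ≈ -197.95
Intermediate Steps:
m(d, I) = 6*I*d
S = 0 (S = (0*(6 + 4))*(-2*(-⅕)) = (0*10)*(⅖) = 0*(⅖) = 0)
1/(U(17, m(P, -2)) + S) - 198 = 1/(21 + 0) - 198 = 1/21 - 198 = -4157/21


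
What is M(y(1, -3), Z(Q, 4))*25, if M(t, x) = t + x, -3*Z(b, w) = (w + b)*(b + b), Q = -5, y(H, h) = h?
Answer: -475/3 ≈ -158.33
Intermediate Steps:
Z(b, w) = -2*b*(b + w)/3 (Z(b, w) = -(w + b)*(b + b)/3 = -(b + w)*2*b/3 = -2*b*(b + w)/3)
M(y(1, -3), Z(Q, 4))*25 = (-3 - ⅔*(-5)*(-5 + 4))*25 = (-3 - ⅔*(-5)*(-1))*25 = (-3 - 10/3)*25 = -19/3*25 = -475/3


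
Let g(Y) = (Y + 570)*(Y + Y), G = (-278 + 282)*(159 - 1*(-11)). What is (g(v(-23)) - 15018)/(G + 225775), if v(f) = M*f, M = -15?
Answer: 205444/75485 ≈ 2.7217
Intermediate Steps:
v(f) = -15*f
G = 680 (G = 4*(159 + 11) = 4*170 = 680)
g(Y) = 2*Y*(570 + Y) (g(Y) = (570 + Y)*(2*Y) = 2*Y*(570 + Y))
(g(v(-23)) - 15018)/(G + 225775) = (2*(-15*(-23))*(570 - 15*(-23)) - 15018)/(680 + 225775) = (2*345*(570 + 345) - 15018)/226455 = (2*345*915 - 15018)*(1/226455) = (631350 - 15018)*(1/226455) = 616332*(1/226455) = 205444/75485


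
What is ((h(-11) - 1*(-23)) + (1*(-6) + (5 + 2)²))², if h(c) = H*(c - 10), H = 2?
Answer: 576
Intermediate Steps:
h(c) = -20 + 2*c (h(c) = 2*(c - 10) = 2*(-10 + c) = -20 + 2*c)
((h(-11) - 1*(-23)) + (1*(-6) + (5 + 2)²))² = (((-20 + 2*(-11)) - 1*(-23)) + (1*(-6) + (5 + 2)²))² = (((-20 - 22) + 23) + (-6 + 7²))² = ((-42 + 23) + (-6 + 49))² = (-19 + 43)² = 24² = 576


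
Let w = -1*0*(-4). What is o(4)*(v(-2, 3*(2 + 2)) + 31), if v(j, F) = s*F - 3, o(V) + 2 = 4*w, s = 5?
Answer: -176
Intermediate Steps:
w = 0 (w = 0*(-4) = 0)
o(V) = -2 (o(V) = -2 + 4*0 = -2 + 0 = -2)
v(j, F) = -3 + 5*F (v(j, F) = 5*F - 3 = -3 + 5*F)
o(4)*(v(-2, 3*(2 + 2)) + 31) = -2*((-3 + 5*(3*(2 + 2))) + 31) = -2*((-3 + 5*(3*4)) + 31) = -2*((-3 + 5*12) + 31) = -2*((-3 + 60) + 31) = -2*(57 + 31) = -2*88 = -176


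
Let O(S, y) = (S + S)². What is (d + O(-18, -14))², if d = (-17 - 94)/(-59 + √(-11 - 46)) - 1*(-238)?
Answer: 7381656827746/3129361 + 603156351*I*√57/6258722 ≈ 2.3588e+6 + 727.58*I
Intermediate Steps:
O(S, y) = 4*S² (O(S, y) = (2*S)² = 4*S²)
d = 238 - 111/(-59 + I*√57) (d = -111/(-59 + √(-57)) + 238 = -111/(-59 + I*√57) + 238 = 238 - 111/(-59 + I*√57) ≈ 239.85 + 0.23687*I)
(d + O(-18, -14))² = ((848593/3538 + 111*I*√57/3538) + 4*(-18)²)² = ((848593/3538 + 111*I*√57/3538) + 4*324)² = ((848593/3538 + 111*I*√57/3538) + 1296)² = (5433841/3538 + 111*I*√57/3538)²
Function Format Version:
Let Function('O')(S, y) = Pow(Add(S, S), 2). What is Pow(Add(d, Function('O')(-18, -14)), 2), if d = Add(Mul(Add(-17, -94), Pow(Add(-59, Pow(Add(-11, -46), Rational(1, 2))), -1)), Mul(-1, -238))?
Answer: Add(Rational(7381656827746, 3129361), Mul(Rational(603156351, 6258722), I, Pow(57, Rational(1, 2)))) ≈ Add(2.3588e+6, Mul(727.58, I))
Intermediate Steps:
Function('O')(S, y) = Mul(4, Pow(S, 2)) (Function('O')(S, y) = Pow(Mul(2, S), 2) = Mul(4, Pow(S, 2)))
d = Add(238, Mul(-111, Pow(Add(-59, Mul(I, Pow(57, Rational(1, 2)))), -1))) (d = Add(Mul(-111, Pow(Add(-59, Pow(-57, Rational(1, 2))), -1)), 238) = Add(Mul(-111, Pow(Add(-59, Mul(I, Pow(57, Rational(1, 2)))), -1)), 238) = Add(238, Mul(-111, Pow(Add(-59, Mul(I, Pow(57, Rational(1, 2)))), -1))) ≈ Add(239.85, Mul(0.23687, I)))
Pow(Add(d, Function('O')(-18, -14)), 2) = Pow(Add(Add(Rational(848593, 3538), Mul(Rational(111, 3538), I, Pow(57, Rational(1, 2)))), Mul(4, Pow(-18, 2))), 2) = Pow(Add(Add(Rational(848593, 3538), Mul(Rational(111, 3538), I, Pow(57, Rational(1, 2)))), Mul(4, 324)), 2) = Pow(Add(Add(Rational(848593, 3538), Mul(Rational(111, 3538), I, Pow(57, Rational(1, 2)))), 1296), 2) = Pow(Add(Rational(5433841, 3538), Mul(Rational(111, 3538), I, Pow(57, Rational(1, 2)))), 2)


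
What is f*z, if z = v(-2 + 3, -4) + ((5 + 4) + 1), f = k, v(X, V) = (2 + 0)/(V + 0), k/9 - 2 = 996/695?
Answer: 204003/695 ≈ 293.53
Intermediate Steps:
k = 21474/695 (k = 18 + 9*(996/695) = 18 + 8964/695 = 21474/695 ≈ 30.898)
v(X, V) = 2/V
f = 21474/695 ≈ 30.898
z = 19/2 (z = 2/(-4) + ((5 + 4) + 1) = 2*(-1/4) + (9 + 1) = -1/2 + 10 = 19/2 ≈ 9.5000)
f*z = (21474/695)*(19/2) = 204003/695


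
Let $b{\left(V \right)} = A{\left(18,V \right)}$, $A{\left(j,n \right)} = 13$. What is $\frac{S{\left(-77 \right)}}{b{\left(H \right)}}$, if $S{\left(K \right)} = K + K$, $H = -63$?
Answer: $- \frac{154}{13} \approx -11.846$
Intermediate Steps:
$b{\left(V \right)} = 13$
$S{\left(K \right)} = 2 K$
$\frac{S{\left(-77 \right)}}{b{\left(H \right)}} = \frac{2 \left(-77\right)}{13} = \left(-154\right) \frac{1}{13} = - \frac{154}{13}$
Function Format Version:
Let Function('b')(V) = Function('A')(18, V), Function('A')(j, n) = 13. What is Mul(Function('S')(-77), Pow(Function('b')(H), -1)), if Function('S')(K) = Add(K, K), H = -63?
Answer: Rational(-154, 13) ≈ -11.846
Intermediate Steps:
Function('b')(V) = 13
Function('S')(K) = Mul(2, K)
Mul(Function('S')(-77), Pow(Function('b')(H), -1)) = Mul(Mul(2, -77), Pow(13, -1)) = Mul(-154, Rational(1, 13)) = Rational(-154, 13)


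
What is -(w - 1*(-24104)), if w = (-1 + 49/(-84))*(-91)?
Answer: -290977/12 ≈ -24248.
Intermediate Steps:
w = 1729/12 (w = (-1 + 49*(-1/84))*(-91) = (-1 - 7/12)*(-91) = -19/12*(-91) = 1729/12 ≈ 144.08)
-(w - 1*(-24104)) = -(1729/12 - 1*(-24104)) = -(1729/12 + 24104) = -1*290977/12 = -290977/12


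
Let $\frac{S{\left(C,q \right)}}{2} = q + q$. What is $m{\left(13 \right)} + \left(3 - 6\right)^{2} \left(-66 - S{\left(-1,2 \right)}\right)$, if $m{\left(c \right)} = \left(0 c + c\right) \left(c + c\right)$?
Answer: $-328$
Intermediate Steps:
$S{\left(C,q \right)} = 4 q$ ($S{\left(C,q \right)} = 2 \left(q + q\right) = 2 \cdot 2 q = 4 q$)
$m{\left(c \right)} = 2 c^{2}$ ($m{\left(c \right)} = \left(0 + c\right) 2 c = c 2 c = 2 c^{2}$)
$m{\left(13 \right)} + \left(3 - 6\right)^{2} \left(-66 - S{\left(-1,2 \right)}\right) = 2 \cdot 13^{2} + \left(3 - 6\right)^{2} \left(-66 - 4 \cdot 2\right) = 2 \cdot 169 + \left(-3\right)^{2} \left(-66 - 8\right) = 338 + 9 \left(-66 - 8\right) = 338 + 9 \left(-74\right) = 338 - 666 = -328$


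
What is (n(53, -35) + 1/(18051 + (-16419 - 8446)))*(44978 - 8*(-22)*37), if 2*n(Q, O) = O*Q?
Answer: -162708039570/3407 ≈ -4.7757e+7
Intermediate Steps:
n(Q, O) = O*Q/2 (n(Q, O) = (O*Q)/2 = O*Q/2)
(n(53, -35) + 1/(18051 + (-16419 - 8446)))*(44978 - 8*(-22)*37) = ((½)*(-35)*53 + 1/(18051 + (-16419 - 8446)))*(44978 - 8*(-22)*37) = (-1855/2 + 1/(18051 - 24865))*(44978 + 176*37) = (-1855/2 + 1/(-6814))*(44978 + 6512) = (-1855/2 - 1/6814)*51490 = -3159993/3407*51490 = -162708039570/3407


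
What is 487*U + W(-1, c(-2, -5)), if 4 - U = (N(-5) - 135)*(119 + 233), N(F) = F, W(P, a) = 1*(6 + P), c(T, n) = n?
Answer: 24001313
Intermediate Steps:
W(P, a) = 6 + P
U = 49284 (U = 4 - (-5 - 135)*(119 + 233) = 4 - (-140)*352 = 4 - 1*(-49280) = 4 + 49280 = 49284)
487*U + W(-1, c(-2, -5)) = 487*49284 + (6 - 1) = 24001308 + 5 = 24001313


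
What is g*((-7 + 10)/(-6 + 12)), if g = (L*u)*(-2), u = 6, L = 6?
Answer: -36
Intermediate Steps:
g = -72 (g = (6*6)*(-2) = 36*(-2) = -72)
g*((-7 + 10)/(-6 + 12)) = -72*(-7 + 10)/(-6 + 12) = -216/6 = -72*1/2 = -36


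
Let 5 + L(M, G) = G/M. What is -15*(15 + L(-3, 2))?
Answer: -140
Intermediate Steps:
L(M, G) = -5 + G/M
-15*(15 + L(-3, 2)) = -15*(15 + (-5 + 2/(-3))) = -15*(15 + (-5 + 2*(-1/3))) = -15*(15 + (-5 - 2/3)) = -15*(15 - 17/3) = -15*28/3 = -140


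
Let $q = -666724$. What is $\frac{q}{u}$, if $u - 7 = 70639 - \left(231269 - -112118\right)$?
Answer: $\frac{666724}{272741} \approx 2.4445$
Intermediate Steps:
$u = -272741$ ($u = 7 - \left(160630 + 112118\right) = 7 + \left(70639 - \left(231269 + 112118\right)\right) = 7 + \left(70639 - 343387\right) = 7 - 272748 = -272741$)
$\frac{q}{u} = - \frac{666724}{-272741} = \left(-666724\right) \left(- \frac{1}{272741}\right) = \frac{666724}{272741}$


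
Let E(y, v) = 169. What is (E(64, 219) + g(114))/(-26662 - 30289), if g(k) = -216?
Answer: 47/56951 ≈ 0.00082527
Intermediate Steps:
(E(64, 219) + g(114))/(-26662 - 30289) = (169 - 216)/(-26662 - 30289) = -47/(-56951) = -47*(-1/56951) = 47/56951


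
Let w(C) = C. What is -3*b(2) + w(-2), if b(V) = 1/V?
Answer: -7/2 ≈ -3.5000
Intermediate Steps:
-3*b(2) + w(-2) = -3/2 - 2 = -7/2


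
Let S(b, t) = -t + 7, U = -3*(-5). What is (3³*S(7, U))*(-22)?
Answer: 4752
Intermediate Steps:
U = 15
S(b, t) = 7 - t
(3³*S(7, U))*(-22) = (3³*(7 - 1*15))*(-22) = (27*(7 - 15))*(-22) = (27*(-8))*(-22) = -216*(-22) = 4752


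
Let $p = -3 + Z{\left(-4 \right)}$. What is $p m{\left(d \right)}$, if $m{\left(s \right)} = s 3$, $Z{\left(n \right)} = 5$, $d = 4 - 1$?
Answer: $18$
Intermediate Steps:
$d = 3$ ($d = 4 - 1 = 3$)
$m{\left(s \right)} = 3 s$
$p = 2$ ($p = -3 + 5 = 2$)
$p m{\left(d \right)} = 2 \cdot 3 \cdot 3 = 2 \cdot 9 = 18$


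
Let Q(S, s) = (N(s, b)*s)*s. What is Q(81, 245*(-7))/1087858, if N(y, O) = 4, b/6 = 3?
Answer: 5882450/543929 ≈ 10.815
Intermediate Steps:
b = 18 (b = 6*3 = 18)
Q(S, s) = 4*s² (Q(S, s) = (4*s)*s = 4*s²)
Q(81, 245*(-7))/1087858 = (4*(245*(-7))²)/1087858 = (4*(-1715)²)*(1/1087858) = (4*2941225)*(1/1087858) = 11764900*(1/1087858) = 5882450/543929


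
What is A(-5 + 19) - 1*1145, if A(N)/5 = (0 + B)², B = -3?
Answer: -1100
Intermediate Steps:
A(N) = 45 (A(N) = 5*(0 - 3)² = 5*(-3)² = 5*9 = 45)
A(-5 + 19) - 1*1145 = 45 - 1*1145 = 45 - 1145 = -1100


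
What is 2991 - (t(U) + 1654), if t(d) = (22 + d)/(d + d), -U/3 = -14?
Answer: 28061/21 ≈ 1336.2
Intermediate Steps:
U = 42 (U = -3*(-14) = 42)
t(d) = (22 + d)/(2*d) (t(d) = (22 + d)/((2*d)) = (22 + d)*(1/(2*d)) = (22 + d)/(2*d))
2991 - (t(U) + 1654) = 2991 - ((½)*(22 + 42)/42 + 1654) = 2991 - ((½)*(1/42)*64 + 1654) = 2991 - (16/21 + 1654) = 2991 - 1*34750/21 = 2991 - 34750/21 = 28061/21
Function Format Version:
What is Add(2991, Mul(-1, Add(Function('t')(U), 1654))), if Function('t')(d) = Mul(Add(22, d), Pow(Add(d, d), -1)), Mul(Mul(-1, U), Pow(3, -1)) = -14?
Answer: Rational(28061, 21) ≈ 1336.2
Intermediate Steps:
U = 42 (U = Mul(-3, -14) = 42)
Function('t')(d) = Mul(Rational(1, 2), Pow(d, -1), Add(22, d)) (Function('t')(d) = Mul(Add(22, d), Pow(Mul(2, d), -1)) = Mul(Add(22, d), Mul(Rational(1, 2), Pow(d, -1))) = Mul(Rational(1, 2), Pow(d, -1), Add(22, d)))
Add(2991, Mul(-1, Add(Function('t')(U), 1654))) = Add(2991, Mul(-1, Add(Mul(Rational(1, 2), Pow(42, -1), Add(22, 42)), 1654))) = Add(2991, Mul(-1, Add(Mul(Rational(1, 2), Rational(1, 42), 64), 1654))) = Add(2991, Mul(-1, Add(Rational(16, 21), 1654))) = Add(2991, Mul(-1, Rational(34750, 21))) = Add(2991, Rational(-34750, 21)) = Rational(28061, 21)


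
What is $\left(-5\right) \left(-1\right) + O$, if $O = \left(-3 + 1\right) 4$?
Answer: $-3$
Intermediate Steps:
$O = -8$ ($O = \left(-2\right) 4 = -8$)
$\left(-5\right) \left(-1\right) + O = \left(-5\right) \left(-1\right) - 8 = 5 - 8 = -3$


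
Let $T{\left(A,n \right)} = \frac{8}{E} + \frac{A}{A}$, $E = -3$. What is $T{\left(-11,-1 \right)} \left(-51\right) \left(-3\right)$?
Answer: $-255$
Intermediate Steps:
$T{\left(A,n \right)} = - \frac{5}{3}$ ($T{\left(A,n \right)} = \frac{8}{-3} + \frac{A}{A} = 8 \left(- \frac{1}{3}\right) + 1 = - \frac{8}{3} + 1 = - \frac{5}{3}$)
$T{\left(-11,-1 \right)} \left(-51\right) \left(-3\right) = \left(- \frac{5}{3}\right) \left(-51\right) \left(-3\right) = 85 \left(-3\right) = -255$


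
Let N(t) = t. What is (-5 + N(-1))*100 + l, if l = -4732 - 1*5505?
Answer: -10837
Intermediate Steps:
l = -10237 (l = -4732 - 5505 = -10237)
(-5 + N(-1))*100 + l = (-5 - 1)*100 - 10237 = -6*100 - 10237 = -600 - 10237 = -10837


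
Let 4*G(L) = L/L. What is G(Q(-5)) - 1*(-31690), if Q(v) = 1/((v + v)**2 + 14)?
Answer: 126761/4 ≈ 31690.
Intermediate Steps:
Q(v) = 1/(14 + 4*v**2) (Q(v) = 1/((2*v)**2 + 14) = 1/(4*v**2 + 14) = 1/(14 + 4*v**2))
G(L) = 1/4 (G(L) = (L/L)/4 = (1/4)*1 = 1/4)
G(Q(-5)) - 1*(-31690) = 1/4 - 1*(-31690) = 1/4 + 31690 = 126761/4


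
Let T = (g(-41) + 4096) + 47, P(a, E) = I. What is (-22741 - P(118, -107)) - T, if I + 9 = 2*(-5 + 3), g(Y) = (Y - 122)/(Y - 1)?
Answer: -1128745/42 ≈ -26875.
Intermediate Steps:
g(Y) = (-122 + Y)/(-1 + Y)
I = -13 (I = -9 + 2*(-5 + 3) = -9 + 2*(-2) = -9 - 4 = -13)
P(a, E) = -13
T = 174169/42 (T = ((-122 - 41)/(-1 - 41) + 4096) + 47 = (-163/(-42) + 4096) + 47 = (-1/42*(-163) + 4096) + 47 = (163/42 + 4096) + 47 = 172195/42 + 47 = 174169/42 ≈ 4146.9)
(-22741 - P(118, -107)) - T = (-22741 - 1*(-13)) - 1*174169/42 = (-22741 + 13) - 174169/42 = -22728 - 174169/42 = -1128745/42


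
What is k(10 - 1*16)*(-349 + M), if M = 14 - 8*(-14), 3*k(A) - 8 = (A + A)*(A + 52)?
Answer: 121312/3 ≈ 40437.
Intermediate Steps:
k(A) = 8/3 + 2*A*(52 + A)/3 (k(A) = 8/3 + ((A + A)*(A + 52))/3 = 8/3 + ((2*A)*(52 + A))/3 = 8/3 + (2*A*(52 + A))/3 = 8/3 + 2*A*(52 + A)/3)
M = 126 (M = 14 + 112 = 126)
k(10 - 1*16)*(-349 + M) = (8/3 + 2*(10 - 1*16)²/3 + 104*(10 - 1*16)/3)*(-349 + 126) = (8/3 + 2*(10 - 16)²/3 + 104*(10 - 16)/3)*(-223) = (8/3 + (⅔)*(-6)² + (104/3)*(-6))*(-223) = (8/3 + (⅔)*36 - 208)*(-223) = (8/3 + 24 - 208)*(-223) = -544/3*(-223) = 121312/3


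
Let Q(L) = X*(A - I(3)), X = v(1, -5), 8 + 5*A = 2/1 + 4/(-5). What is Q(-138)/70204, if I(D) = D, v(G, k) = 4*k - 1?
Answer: 2289/1755100 ≈ 0.0013042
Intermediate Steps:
A = -34/25 (A = -8/5 + (2/1 + 4/(-5))/5 = -8/5 + (2*1 + 4*(-⅕))/5 = -8/5 + (2 - ⅘)/5 = -8/5 + (⅕)*(6/5) = -8/5 + 6/25 = -34/25 ≈ -1.3600)
v(G, k) = -1 + 4*k
X = -21 (X = -1 + 4*(-5) = -1 - 20 = -21)
Q(L) = 2289/25 (Q(L) = -21*(-34/25 - 1*3) = -21*(-34/25 - 3) = -21*(-109/25) = 2289/25)
Q(-138)/70204 = (2289/25)/70204 = (2289/25)*(1/70204) = 2289/1755100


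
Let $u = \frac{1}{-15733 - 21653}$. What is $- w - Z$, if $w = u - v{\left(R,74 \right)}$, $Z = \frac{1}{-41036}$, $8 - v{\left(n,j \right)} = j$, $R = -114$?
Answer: $- \frac{50627633357}{767085948} \approx -66.0$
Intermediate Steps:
$v{\left(n,j \right)} = 8 - j$
$u = - \frac{1}{37386}$ ($u = \frac{1}{-37386} = - \frac{1}{37386} \approx -2.6748 \cdot 10^{-5}$)
$Z = - \frac{1}{41036} \approx -2.4369 \cdot 10^{-5}$
$w = \frac{2467475}{37386}$ ($w = - \frac{1}{37386} - \left(8 - 74\right) = - \frac{1}{37386} - -66 = - \frac{1}{37386} + 66 = \frac{2467475}{37386} \approx 66.0$)
$- w - Z = \left(-1\right) \frac{2467475}{37386} - - \frac{1}{41036} = - \frac{2467475}{37386} + \frac{1}{41036} = - \frac{50627633357}{767085948}$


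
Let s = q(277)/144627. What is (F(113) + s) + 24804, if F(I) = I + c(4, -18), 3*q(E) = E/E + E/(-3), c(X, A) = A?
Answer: 32409608783/1301643 ≈ 24899.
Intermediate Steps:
q(E) = ⅓ - E/9 (q(E) = (E/E + E/(-3))/3 = (1 + E*(-⅓))/3 = (1 - E/3)/3 = ⅓ - E/9)
s = -274/1301643 (s = (⅓ - ⅑*277)/144627 = (⅓ - 277/9)*(1/144627) = -274/9*1/144627 = -274/1301643 ≈ -0.00021050)
F(I) = -18 + I (F(I) = I - 18 = -18 + I)
(F(113) + s) + 24804 = ((-18 + 113) - 274/1301643) + 24804 = (95 - 274/1301643) + 24804 = 123655811/1301643 + 24804 = 32409608783/1301643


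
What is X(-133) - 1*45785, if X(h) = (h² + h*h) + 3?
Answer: -10404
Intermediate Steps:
X(h) = 3 + 2*h² (X(h) = (h² + h²) + 3 = 2*h² + 3 = 3 + 2*h²)
X(-133) - 1*45785 = (3 + 2*(-133)²) - 1*45785 = (3 + 2*17689) - 45785 = (3 + 35378) - 45785 = 35381 - 45785 = -10404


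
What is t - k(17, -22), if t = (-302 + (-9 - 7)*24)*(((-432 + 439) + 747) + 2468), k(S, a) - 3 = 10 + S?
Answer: -2210322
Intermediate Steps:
k(S, a) = 13 + S (k(S, a) = 3 + (10 + S) = 13 + S)
t = -2210292 (t = (-302 - 16*24)*((7 + 747) + 2468) = (-302 - 384)*(754 + 2468) = -686*3222 = -2210292)
t - k(17, -22) = -2210292 - (13 + 17) = -2210292 - 1*30 = -2210292 - 30 = -2210322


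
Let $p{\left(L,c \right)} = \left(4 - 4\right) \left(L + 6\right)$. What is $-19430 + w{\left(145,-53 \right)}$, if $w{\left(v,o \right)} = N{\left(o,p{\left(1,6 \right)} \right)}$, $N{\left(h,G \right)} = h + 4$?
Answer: $-19479$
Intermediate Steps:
$p{\left(L,c \right)} = 0$ ($p{\left(L,c \right)} = 0 \left(6 + L\right) = 0$)
$N{\left(h,G \right)} = 4 + h$
$w{\left(v,o \right)} = 4 + o$
$-19430 + w{\left(145,-53 \right)} = -19430 + \left(4 - 53\right) = -19430 - 49 = -19479$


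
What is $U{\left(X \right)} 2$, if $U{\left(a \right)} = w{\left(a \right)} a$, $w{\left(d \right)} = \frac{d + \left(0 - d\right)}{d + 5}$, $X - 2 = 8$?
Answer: $0$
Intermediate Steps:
$X = 10$ ($X = 2 + 8 = 10$)
$w{\left(d \right)} = 0$ ($w{\left(d \right)} = \frac{d - d}{5 + d} = \frac{0}{5 + d} = 0$)
$U{\left(a \right)} = 0$ ($U{\left(a \right)} = 0 a = 0$)
$U{\left(X \right)} 2 = 0 \cdot 2 = 0$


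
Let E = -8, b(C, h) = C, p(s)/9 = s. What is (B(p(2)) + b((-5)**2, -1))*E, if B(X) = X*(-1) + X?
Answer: -200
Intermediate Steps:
p(s) = 9*s
B(X) = 0 (B(X) = -X + X = 0)
(B(p(2)) + b((-5)**2, -1))*E = (0 + (-5)**2)*(-8) = (0 + 25)*(-8) = 25*(-8) = -200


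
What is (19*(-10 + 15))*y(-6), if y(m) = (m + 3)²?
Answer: 855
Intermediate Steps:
y(m) = (3 + m)²
(19*(-10 + 15))*y(-6) = (19*(-10 + 15))*(3 - 6)² = (19*5)*(-3)² = 95*9 = 855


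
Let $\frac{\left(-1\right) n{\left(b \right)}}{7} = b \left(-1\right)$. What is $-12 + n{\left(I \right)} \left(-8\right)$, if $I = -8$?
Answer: $436$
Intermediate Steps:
$n{\left(b \right)} = 7 b$ ($n{\left(b \right)} = - 7 b \left(-1\right) = - 7 \left(- b\right) = 7 b$)
$-12 + n{\left(I \right)} \left(-8\right) = -12 + 7 \left(-8\right) \left(-8\right) = -12 - -448 = -12 + 448 = 436$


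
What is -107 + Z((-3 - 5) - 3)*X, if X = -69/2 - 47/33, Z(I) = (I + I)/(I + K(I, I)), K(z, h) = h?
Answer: -9433/66 ≈ -142.92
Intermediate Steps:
Z(I) = 1 (Z(I) = (I + I)/(I + I) = (2*I)/((2*I)) = (2*I)*(1/(2*I)) = 1)
X = -2371/66 (X = -69*½ - 47*1/33 = -69/2 - 47/33 = -2371/66 ≈ -35.924)
-107 + Z((-3 - 5) - 3)*X = -107 + 1*(-2371/66) = -107 - 2371/66 = -9433/66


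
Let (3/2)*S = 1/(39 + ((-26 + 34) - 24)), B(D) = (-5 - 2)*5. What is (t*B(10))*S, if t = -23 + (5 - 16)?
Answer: 2380/69 ≈ 34.493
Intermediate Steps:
B(D) = -35 (B(D) = -7*5 = -35)
t = -34 (t = -23 - 11 = -34)
S = 2/69 (S = 2/(3*(39 + ((-26 + 34) - 24))) = 2/(3*(39 + (8 - 24))) = 2/(3*(39 - 16)) = (⅔)/23 = (⅔)*(1/23) = 2/69 ≈ 0.028986)
(t*B(10))*S = -34*(-35)*(2/69) = 1190*(2/69) = 2380/69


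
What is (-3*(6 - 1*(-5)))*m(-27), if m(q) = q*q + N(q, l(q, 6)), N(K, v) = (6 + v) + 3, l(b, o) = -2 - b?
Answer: -25179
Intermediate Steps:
N(K, v) = 9 + v
m(q) = 7 + q² - q (m(q) = q*q + (9 + (-2 - q)) = q² + (7 - q) = 7 + q² - q)
(-3*(6 - 1*(-5)))*m(-27) = (-3*(6 - 1*(-5)))*(7 + (-27)² - 1*(-27)) = (-3*(6 + 5))*(7 + 729 + 27) = -3*11*763 = -33*763 = -25179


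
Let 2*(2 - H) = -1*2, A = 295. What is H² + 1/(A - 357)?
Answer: 557/62 ≈ 8.9839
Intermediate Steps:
H = 3 (H = 2 - (-1)*2/2 = 2 - ½*(-2) = 2 + 1 = 3)
H² + 1/(A - 357) = 3² + 1/(295 - 357) = 9 + 1/(-62) = 9 - 1/62 = 557/62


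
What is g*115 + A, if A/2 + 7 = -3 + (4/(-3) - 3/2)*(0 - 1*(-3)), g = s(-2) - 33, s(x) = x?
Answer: -4062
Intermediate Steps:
g = -35 (g = -2 - 33 = -35)
A = -37 (A = -14 + 2*(-3 + (4/(-3) - 3/2)*(0 - 1*(-3))) = -14 + 2*(-3 + (4*(-⅓) - 3*½)*(0 + 3)) = -14 + 2*(-3 + (-4/3 - 3/2)*3) = -14 + 2*(-3 - 17/6*3) = -14 + 2*(-3 - 17/2) = -14 + 2*(-23/2) = -14 - 23 = -37)
g*115 + A = -35*115 - 37 = -4025 - 37 = -4062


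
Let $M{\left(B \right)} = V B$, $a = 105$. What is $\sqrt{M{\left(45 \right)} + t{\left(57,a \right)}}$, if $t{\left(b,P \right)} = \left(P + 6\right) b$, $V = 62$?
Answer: $3 \sqrt{1013} \approx 95.483$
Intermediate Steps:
$M{\left(B \right)} = 62 B$
$t{\left(b,P \right)} = b \left(6 + P\right)$ ($t{\left(b,P \right)} = \left(6 + P\right) b = b \left(6 + P\right)$)
$\sqrt{M{\left(45 \right)} + t{\left(57,a \right)}} = \sqrt{62 \cdot 45 + 57 \left(6 + 105\right)} = \sqrt{2790 + 57 \cdot 111} = \sqrt{2790 + 6327} = \sqrt{9117} = 3 \sqrt{1013}$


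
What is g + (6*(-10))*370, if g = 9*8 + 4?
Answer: -22124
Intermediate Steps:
g = 76 (g = 72 + 4 = 76)
g + (6*(-10))*370 = 76 + (6*(-10))*370 = 76 - 60*370 = 76 - 22200 = -22124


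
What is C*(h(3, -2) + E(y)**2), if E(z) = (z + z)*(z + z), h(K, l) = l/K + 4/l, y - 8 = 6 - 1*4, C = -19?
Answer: -9119848/3 ≈ -3.0399e+6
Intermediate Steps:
y = 10 (y = 8 + (6 - 1*4) = 8 + (6 - 4) = 8 + 2 = 10)
h(K, l) = 4/l + l/K
E(z) = 4*z**2 (E(z) = (2*z)*(2*z) = 4*z**2)
C*(h(3, -2) + E(y)**2) = -19*((4/(-2) - 2/3) + (4*10**2)**2) = -19*((4*(-1/2) - 2*1/3) + (4*100)**2) = -19*((-2 - 2/3) + 400**2) = -19*(-8/3 + 160000) = -19*479992/3 = -9119848/3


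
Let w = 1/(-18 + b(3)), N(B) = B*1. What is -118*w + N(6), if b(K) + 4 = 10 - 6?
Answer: 113/9 ≈ 12.556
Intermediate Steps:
b(K) = 0 (b(K) = -4 + (10 - 6) = -4 + 4 = 0)
N(B) = B
w = -1/18 (w = 1/(-18 + 0) = 1/(-18) = -1/18 ≈ -0.055556)
-118*w + N(6) = -118*(-1/18) + 6 = 59/9 + 6 = 113/9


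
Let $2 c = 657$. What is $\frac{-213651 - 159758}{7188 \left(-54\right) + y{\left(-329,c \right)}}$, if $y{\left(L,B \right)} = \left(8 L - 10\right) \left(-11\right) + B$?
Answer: $\frac{746818}{717523} \approx 1.0408$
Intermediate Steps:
$c = \frac{657}{2}$ ($c = \frac{1}{2} \cdot 657 = \frac{657}{2} \approx 328.5$)
$y{\left(L,B \right)} = 110 + B - 88 L$ ($y{\left(L,B \right)} = \left(-10 + 8 L\right) \left(-11\right) + B = \left(110 - 88 L\right) + B = 110 + B - 88 L$)
$\frac{-213651 - 159758}{7188 \left(-54\right) + y{\left(-329,c \right)}} = \frac{-213651 - 159758}{7188 \left(-54\right) + \left(110 + \frac{657}{2} - -28952\right)} = - \frac{373409}{-388152 + \left(110 + \frac{657}{2} + 28952\right)} = - \frac{373409}{-388152 + \frac{58781}{2}} = - \frac{373409}{- \frac{717523}{2}} = \left(-373409\right) \left(- \frac{2}{717523}\right) = \frac{746818}{717523}$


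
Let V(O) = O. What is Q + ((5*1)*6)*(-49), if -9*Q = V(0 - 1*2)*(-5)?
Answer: -13240/9 ≈ -1471.1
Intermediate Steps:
Q = -10/9 (Q = -(0 - 1*2)*(-5)/9 = -(0 - 2)*(-5)/9 = -(-2)*(-5)/9 = -1/9*10 = -10/9 ≈ -1.1111)
Q + ((5*1)*6)*(-49) = -10/9 + ((5*1)*6)*(-49) = -10/9 + (5*6)*(-49) = -10/9 + 30*(-49) = -10/9 - 1470 = -13240/9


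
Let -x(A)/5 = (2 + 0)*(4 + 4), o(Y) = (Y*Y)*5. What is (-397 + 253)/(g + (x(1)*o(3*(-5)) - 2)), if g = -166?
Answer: 6/3757 ≈ 0.0015970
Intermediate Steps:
o(Y) = 5*Y² (o(Y) = Y²*5 = 5*Y²)
x(A) = -80 (x(A) = -5*(2 + 0)*(4 + 4) = -10*8 = -5*16 = -80)
(-397 + 253)/(g + (x(1)*o(3*(-5)) - 2)) = (-397 + 253)/(-166 + (-400*(3*(-5))² - 2)) = -144/(-166 + (-400*(-15)² - 2)) = -144/(-166 + (-400*225 - 2)) = -144/(-166 + (-80*1125 - 2)) = -144/(-166 + (-90000 - 2)) = -144/(-166 - 90002) = -144/(-90168) = -144*(-1/90168) = 6/3757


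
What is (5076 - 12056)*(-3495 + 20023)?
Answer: -115365440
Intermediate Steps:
(5076 - 12056)*(-3495 + 20023) = -6980*16528 = -115365440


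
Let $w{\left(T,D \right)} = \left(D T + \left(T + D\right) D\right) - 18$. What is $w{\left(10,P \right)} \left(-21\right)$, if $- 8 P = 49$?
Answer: $\frac{138411}{64} \approx 2162.7$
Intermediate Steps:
$P = - \frac{49}{8}$ ($P = \left(- \frac{1}{8}\right) 49 = - \frac{49}{8} \approx -6.125$)
$w{\left(T,D \right)} = -18 + D T + D \left(D + T\right)$ ($w{\left(T,D \right)} = \left(D T + \left(D + T\right) D\right) - 18 = \left(D T + D \left(D + T\right)\right) - 18 = -18 + D T + D \left(D + T\right)$)
$w{\left(10,P \right)} \left(-21\right) = \left(-18 + \left(- \frac{49}{8}\right)^{2} + 2 \left(- \frac{49}{8}\right) 10\right) \left(-21\right) = \left(-18 + \frac{2401}{64} - \frac{245}{2}\right) \left(-21\right) = \left(- \frac{6591}{64}\right) \left(-21\right) = \frac{138411}{64}$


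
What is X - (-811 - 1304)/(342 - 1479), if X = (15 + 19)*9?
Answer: 115269/379 ≈ 304.14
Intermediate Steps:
X = 306 (X = 34*9 = 306)
X - (-811 - 1304)/(342 - 1479) = 306 - (-811 - 1304)/(342 - 1479) = 306 - (-2115)/(-1137) = 306 - (-2115)*(-1)/1137 = 306 - 1*705/379 = 306 - 705/379 = 115269/379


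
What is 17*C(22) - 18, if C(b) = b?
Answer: 356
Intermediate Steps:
17*C(22) - 18 = 17*22 - 18 = 374 - 18 = 356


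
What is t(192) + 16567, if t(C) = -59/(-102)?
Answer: 1689893/102 ≈ 16568.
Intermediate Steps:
t(C) = 59/102 (t(C) = -59*(-1/102) = 59/102)
t(192) + 16567 = 59/102 + 16567 = 1689893/102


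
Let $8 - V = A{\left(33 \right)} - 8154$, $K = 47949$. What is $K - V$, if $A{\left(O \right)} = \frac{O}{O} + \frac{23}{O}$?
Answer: $\frac{1313027}{33} \approx 39789.0$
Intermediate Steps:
$A{\left(O \right)} = 1 + \frac{23}{O}$
$V = \frac{269290}{33}$ ($V = 8 - \left(\frac{23 + 33}{33} - 8154\right) = 8 - \left(\frac{1}{33} \cdot 56 - 8154\right) = 8 - \left(\frac{56}{33} - 8154\right) = 8 - - \frac{269026}{33} = 8 + \frac{269026}{33} = \frac{269290}{33} \approx 8160.3$)
$K - V = 47949 - \frac{269290}{33} = \frac{1313027}{33}$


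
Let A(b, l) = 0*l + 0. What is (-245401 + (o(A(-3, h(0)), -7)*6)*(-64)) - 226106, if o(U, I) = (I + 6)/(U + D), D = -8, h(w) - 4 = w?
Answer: -471555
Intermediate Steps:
h(w) = 4 + w
A(b, l) = 0 (A(b, l) = 0 + 0 = 0)
o(U, I) = (6 + I)/(-8 + U) (o(U, I) = (I + 6)/(U - 8) = (6 + I)/(-8 + U))
(-245401 + (o(A(-3, h(0)), -7)*6)*(-64)) - 226106 = (-245401 + (((6 - 7)/(-8 + 0))*6)*(-64)) - 226106 = (-245401 + ((-1/(-8))*6)*(-64)) - 226106 = (-245401 + (-⅛*(-1)*6)*(-64)) - 226106 = (-245401 + ((⅛)*6)*(-64)) - 226106 = (-245401 + (¾)*(-64)) - 226106 = (-245401 - 48) - 226106 = -245449 - 226106 = -471555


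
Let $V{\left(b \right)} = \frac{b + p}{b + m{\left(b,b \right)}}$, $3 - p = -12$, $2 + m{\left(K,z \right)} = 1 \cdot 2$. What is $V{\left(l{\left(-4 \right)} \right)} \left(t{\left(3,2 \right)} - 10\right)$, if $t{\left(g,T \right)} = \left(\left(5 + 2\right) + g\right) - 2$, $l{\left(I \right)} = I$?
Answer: $\frac{11}{2} \approx 5.5$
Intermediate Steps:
$m{\left(K,z \right)} = 0$ ($m{\left(K,z \right)} = -2 + 1 \cdot 2 = -2 + 2 = 0$)
$p = 15$ ($p = 3 - -12 = 3 + 12 = 15$)
$t{\left(g,T \right)} = 5 + g$ ($t{\left(g,T \right)} = \left(7 + g\right) - 2 = 5 + g$)
$V{\left(b \right)} = \frac{15 + b}{b}$ ($V{\left(b \right)} = \frac{b + 15}{b + 0} = \frac{15 + b}{b}$)
$V{\left(l{\left(-4 \right)} \right)} \left(t{\left(3,2 \right)} - 10\right) = \frac{15 - 4}{-4} \left(\left(5 + 3\right) - 10\right) = \left(- \frac{1}{4}\right) 11 \left(8 - 10\right) = \left(- \frac{11}{4}\right) \left(-2\right) = \frac{11}{2}$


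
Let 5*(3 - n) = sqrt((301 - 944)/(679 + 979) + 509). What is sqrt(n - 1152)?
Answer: sqrt(-78963990900 - 8290*sqrt(1398156582))/8290 ≈ 33.963*I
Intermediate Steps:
n = 3 - sqrt(1398156582)/8290 (n = 3 - sqrt((301 - 944)/(679 + 979) + 509)/5 = 3 - sqrt(-643/1658 + 509)/5 = 3 - sqrt(1398156582)/8290 ≈ -1.5105)
sqrt(n - 1152) = sqrt((3 - sqrt(1398156582)/8290) - 1152) = sqrt(-1149 - sqrt(1398156582)/8290)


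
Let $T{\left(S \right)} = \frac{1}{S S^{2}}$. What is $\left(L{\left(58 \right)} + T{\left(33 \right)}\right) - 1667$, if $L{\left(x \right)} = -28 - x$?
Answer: $- \frac{62997560}{35937} \approx -1753.0$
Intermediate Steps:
$T{\left(S \right)} = \frac{1}{S^{3}}$
$\left(L{\left(58 \right)} + T{\left(33 \right)}\right) - 1667 = \left(\left(-28 - 58\right) + \frac{1}{35937}\right) - 1667 = \left(-86 + \frac{1}{35937}\right) - 1667 = - \frac{3090581}{35937} - 1667 = - \frac{62997560}{35937}$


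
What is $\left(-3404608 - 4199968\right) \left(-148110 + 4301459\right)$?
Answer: $-31584458125024$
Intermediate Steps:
$\left(-3404608 - 4199968\right) \left(-148110 + 4301459\right) = \left(-7604576\right) 4153349 = -31584458125024$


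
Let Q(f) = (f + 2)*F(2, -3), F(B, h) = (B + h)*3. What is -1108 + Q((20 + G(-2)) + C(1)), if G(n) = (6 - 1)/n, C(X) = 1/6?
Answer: -1167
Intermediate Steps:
C(X) = ⅙
F(B, h) = 3*B + 3*h
G(n) = 5/n
Q(f) = -6 - 3*f (Q(f) = (f + 2)*(3*2 + 3*(-3)) = (2 + f)*(6 - 9) = (2 + f)*(-3) = -6 - 3*f)
-1108 + Q((20 + G(-2)) + C(1)) = -1108 + (-6 - 3*((20 + 5/(-2)) + ⅙)) = -1108 + (-6 - 3*((20 + 5*(-½)) + ⅙)) = -1108 + (-6 - 3*((20 - 5/2) + ⅙)) = -1108 + (-6 - 3*(35/2 + ⅙)) = -1108 + (-6 - 3*53/3) = -1108 + (-6 - 53) = -1108 - 59 = -1167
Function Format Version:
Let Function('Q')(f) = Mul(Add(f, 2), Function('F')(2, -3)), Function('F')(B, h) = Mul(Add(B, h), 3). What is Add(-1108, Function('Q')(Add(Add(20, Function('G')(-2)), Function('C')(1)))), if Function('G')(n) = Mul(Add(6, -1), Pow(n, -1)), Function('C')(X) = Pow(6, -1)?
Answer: -1167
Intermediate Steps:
Function('C')(X) = Rational(1, 6)
Function('F')(B, h) = Add(Mul(3, B), Mul(3, h))
Function('G')(n) = Mul(5, Pow(n, -1))
Function('Q')(f) = Add(-6, Mul(-3, f)) (Function('Q')(f) = Mul(Add(f, 2), Add(Mul(3, 2), Mul(3, -3))) = Mul(Add(2, f), Add(6, -9)) = Mul(Add(2, f), -3) = Add(-6, Mul(-3, f)))
Add(-1108, Function('Q')(Add(Add(20, Function('G')(-2)), Function('C')(1)))) = Add(-1108, Add(-6, Mul(-3, Add(Add(20, Mul(5, Pow(-2, -1))), Rational(1, 6))))) = Add(-1108, Add(-6, Mul(-3, Add(Add(20, Mul(5, Rational(-1, 2))), Rational(1, 6))))) = Add(-1108, Add(-6, Mul(-3, Add(Add(20, Rational(-5, 2)), Rational(1, 6))))) = Add(-1108, Add(-6, Mul(-3, Add(Rational(35, 2), Rational(1, 6))))) = Add(-1108, Add(-6, Mul(-3, Rational(53, 3)))) = Add(-1108, Add(-6, -53)) = Add(-1108, -59) = -1167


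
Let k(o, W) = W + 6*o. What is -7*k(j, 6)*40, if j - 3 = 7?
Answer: -18480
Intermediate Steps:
j = 10 (j = 3 + 7 = 10)
-7*k(j, 6)*40 = -7*(6 + 6*10)*40 = -7*(6 + 60)*40 = -7*66*40 = -462*40 = -18480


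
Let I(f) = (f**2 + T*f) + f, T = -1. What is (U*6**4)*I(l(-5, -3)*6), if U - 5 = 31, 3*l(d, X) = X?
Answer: 1679616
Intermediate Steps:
l(d, X) = X/3
U = 36 (U = 5 + 31 = 36)
I(f) = f**2 (I(f) = (f**2 - f) + f = f**2)
(U*6**4)*I(l(-5, -3)*6) = (36*6**4)*(((1/3)*(-3))*6)**2 = (36*1296)*(-1*6)**2 = 46656*(-6)**2 = 46656*36 = 1679616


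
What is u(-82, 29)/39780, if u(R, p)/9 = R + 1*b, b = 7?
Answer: -15/884 ≈ -0.016968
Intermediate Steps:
u(R, p) = 63 + 9*R (u(R, p) = 9*(R + 1*7) = 9*(R + 7) = 9*(7 + R) = 63 + 9*R)
u(-82, 29)/39780 = (63 + 9*(-82))/39780 = (63 - 738)*(1/39780) = -675*1/39780 = -15/884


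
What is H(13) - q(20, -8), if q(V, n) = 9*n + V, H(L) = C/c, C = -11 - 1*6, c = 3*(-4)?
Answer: 641/12 ≈ 53.417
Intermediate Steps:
c = -12
C = -17 (C = -11 - 6 = -17)
H(L) = 17/12 (H(L) = -17/(-12) = -17*(-1/12) = 17/12)
q(V, n) = V + 9*n
H(13) - q(20, -8) = 17/12 - (20 + 9*(-8)) = 17/12 - (20 - 72) = 17/12 - 1*(-52) = 17/12 + 52 = 641/12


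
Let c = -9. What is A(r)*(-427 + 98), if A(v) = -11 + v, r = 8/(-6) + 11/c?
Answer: 40138/9 ≈ 4459.8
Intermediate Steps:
r = -23/9 (r = 8/(-6) + 11/(-9) = 8*(-⅙) + 11*(-⅑) = -4/3 - 11/9 = -23/9 ≈ -2.5556)
A(r)*(-427 + 98) = (-11 - 23/9)*(-427 + 98) = -122/9*(-329) = 40138/9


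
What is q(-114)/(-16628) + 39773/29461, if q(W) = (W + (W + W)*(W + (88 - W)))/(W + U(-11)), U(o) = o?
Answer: 41036858221/30617344250 ≈ 1.3403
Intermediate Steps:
q(W) = 177*W/(-11 + W) (q(W) = (W + (W + W)*(W + (88 - W)))/(W - 11) = (W + (2*W)*88)/(-11 + W) = (W + 176*W)/(-11 + W) = (177*W)/(-11 + W) = 177*W/(-11 + W))
q(-114)/(-16628) + 39773/29461 = (177*(-114)/(-11 - 114))/(-16628) + 39773/29461 = (177*(-114)/(-125))*(-1/16628) + 39773*(1/29461) = (177*(-114)*(-1/125))*(-1/16628) + 39773/29461 = (20178/125)*(-1/16628) + 39773/29461 = -10089/1039250 + 39773/29461 = 41036858221/30617344250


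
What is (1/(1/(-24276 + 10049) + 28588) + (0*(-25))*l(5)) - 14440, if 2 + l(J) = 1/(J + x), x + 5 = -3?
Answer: -5873058084773/406721475 ≈ -14440.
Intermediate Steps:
x = -8 (x = -5 - 3 = -8)
l(J) = -2 + 1/(-8 + J) (l(J) = -2 + 1/(J - 8) = -2 + 1/(-8 + J))
(1/(1/(-24276 + 10049) + 28588) + (0*(-25))*l(5)) - 14440 = (1/(1/(-24276 + 10049) + 28588) + (0*(-25))*((17 - 2*5)/(-8 + 5))) - 14440 = (1/(1/(-14227) + 28588) + 0*((17 - 10)/(-3))) - 14440 = (1/(-1/14227 + 28588) + 0*(-⅓*7)) - 14440 = (1/(406721475/14227) + 0*(-7/3)) - 14440 = (14227/406721475 + 0) - 14440 = 14227/406721475 - 14440 = -5873058084773/406721475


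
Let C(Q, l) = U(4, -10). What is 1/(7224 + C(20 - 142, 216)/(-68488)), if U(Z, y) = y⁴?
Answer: 8561/61843414 ≈ 0.00013843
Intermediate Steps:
C(Q, l) = 10000 (C(Q, l) = (-10)⁴ = 10000)
1/(7224 + C(20 - 142, 216)/(-68488)) = 1/(7224 + 10000/(-68488)) = 1/(7224 + 10000*(-1/68488)) = 1/(7224 - 1250/8561) = 1/(61843414/8561) = 8561/61843414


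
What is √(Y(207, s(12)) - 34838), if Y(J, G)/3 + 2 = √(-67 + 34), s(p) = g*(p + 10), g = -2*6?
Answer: √(-34844 + 3*I*√33) ≈ 0.0462 + 186.67*I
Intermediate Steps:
g = -12
s(p) = -120 - 12*p (s(p) = -12*(p + 10) = -12*(10 + p) = -120 - 12*p)
Y(J, G) = -6 + 3*I*√33 (Y(J, G) = -6 + 3*√(-67 + 34) = -6 + 3*√(-33) = -6 + 3*(I*√33) = -6 + 3*I*√33)
√(Y(207, s(12)) - 34838) = √((-6 + 3*I*√33) - 34838) = √(-34844 + 3*I*√33)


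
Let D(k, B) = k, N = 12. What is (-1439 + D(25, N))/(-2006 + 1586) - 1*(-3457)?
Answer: 103811/30 ≈ 3460.4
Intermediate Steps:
(-1439 + D(25, N))/(-2006 + 1586) - 1*(-3457) = (-1439 + 25)/(-2006 + 1586) - 1*(-3457) = -1414/(-420) + 3457 = -1414*(-1/420) + 3457 = 101/30 + 3457 = 103811/30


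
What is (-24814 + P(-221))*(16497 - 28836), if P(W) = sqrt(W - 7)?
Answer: 306179946 - 24678*I*sqrt(57) ≈ 3.0618e+8 - 1.8631e+5*I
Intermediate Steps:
P(W) = sqrt(-7 + W)
(-24814 + P(-221))*(16497 - 28836) = (-24814 + sqrt(-7 - 221))*(16497 - 28836) = (-24814 + sqrt(-228))*(-12339) = (-24814 + 2*I*sqrt(57))*(-12339) = 306179946 - 24678*I*sqrt(57)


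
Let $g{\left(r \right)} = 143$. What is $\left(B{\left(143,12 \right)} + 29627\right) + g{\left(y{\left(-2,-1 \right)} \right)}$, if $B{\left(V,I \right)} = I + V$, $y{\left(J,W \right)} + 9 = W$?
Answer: $29925$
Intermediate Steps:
$y{\left(J,W \right)} = -9 + W$
$\left(B{\left(143,12 \right)} + 29627\right) + g{\left(y{\left(-2,-1 \right)} \right)} = \left(\left(12 + 143\right) + 29627\right) + 143 = \left(155 + 29627\right) + 143 = 29782 + 143 = 29925$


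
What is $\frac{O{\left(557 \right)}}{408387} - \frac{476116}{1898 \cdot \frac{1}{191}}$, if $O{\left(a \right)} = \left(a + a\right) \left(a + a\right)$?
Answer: $- \frac{18567802651982}{387559263} \approx -47910.0$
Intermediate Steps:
$O{\left(a \right)} = 4 a^{2}$ ($O{\left(a \right)} = 2 a 2 a = 4 a^{2}$)
$\frac{O{\left(557 \right)}}{408387} - \frac{476116}{1898 \cdot \frac{1}{191}} = \frac{4 \cdot 557^{2}}{408387} - \frac{476116}{1898 \cdot \frac{1}{191}} = 4 \cdot 310249 \cdot \frac{1}{408387} - \frac{476116}{1898 \cdot \frac{1}{191}} = 1240996 \cdot \frac{1}{408387} - \frac{476116}{\frac{1898}{191}} = \frac{1240996}{408387} - \frac{45469078}{949} = - \frac{18567802651982}{387559263}$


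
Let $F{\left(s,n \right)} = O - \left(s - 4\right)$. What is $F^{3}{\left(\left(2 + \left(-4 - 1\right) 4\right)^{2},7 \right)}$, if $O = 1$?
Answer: $-32461759$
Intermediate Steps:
$F{\left(s,n \right)} = 5 - s$ ($F{\left(s,n \right)} = 1 - \left(s - 4\right) = 1 - \left(-4 + s\right) = 5 - s$)
$F^{3}{\left(\left(2 + \left(-4 - 1\right) 4\right)^{2},7 \right)} = \left(5 - \left(2 + \left(-4 - 1\right) 4\right)^{2}\right)^{3} = \left(5 - \left(2 - 20\right)^{2}\right)^{3} = \left(5 - \left(-18\right)^{2}\right)^{3} = \left(5 - 324\right)^{3} = \left(-319\right)^{3} = -32461759$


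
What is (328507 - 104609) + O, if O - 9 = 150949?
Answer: 374856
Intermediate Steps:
O = 150958 (O = 9 + 150949 = 150958)
(328507 - 104609) + O = (328507 - 104609) + 150958 = 223898 + 150958 = 374856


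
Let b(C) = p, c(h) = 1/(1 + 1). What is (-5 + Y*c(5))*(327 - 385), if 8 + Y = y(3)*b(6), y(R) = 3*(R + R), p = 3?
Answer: -1044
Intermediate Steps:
c(h) = ½ (c(h) = 1/2 = ½)
y(R) = 6*R (y(R) = 3*(2*R) = 6*R)
b(C) = 3
Y = 46 (Y = -8 + (6*3)*3 = -8 + 18*3 = -8 + 54 = 46)
(-5 + Y*c(5))*(327 - 385) = (-5 + 46*(½))*(327 - 385) = (-5 + 23)*(-58) = 18*(-58) = -1044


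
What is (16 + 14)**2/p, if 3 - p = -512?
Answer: 180/103 ≈ 1.7476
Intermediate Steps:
p = 515 (p = 3 - 1*(-512) = 3 + 512 = 515)
(16 + 14)**2/p = (16 + 14)**2/515 = 30**2*(1/515) = 900*(1/515) = 180/103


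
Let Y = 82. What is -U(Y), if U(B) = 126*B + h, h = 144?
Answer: -10476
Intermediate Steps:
U(B) = 144 + 126*B (U(B) = 126*B + 144 = 144 + 126*B)
-U(Y) = -(144 + 126*82) = -(144 + 10332) = -1*10476 = -10476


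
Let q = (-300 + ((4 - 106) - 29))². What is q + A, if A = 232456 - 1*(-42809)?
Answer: 461026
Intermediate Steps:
A = 275265 (A = 232456 + 42809 = 275265)
q = 185761 (q = (-300 + (-102 - 29))² = (-300 - 131)² = (-431)² = 185761)
q + A = 185761 + 275265 = 461026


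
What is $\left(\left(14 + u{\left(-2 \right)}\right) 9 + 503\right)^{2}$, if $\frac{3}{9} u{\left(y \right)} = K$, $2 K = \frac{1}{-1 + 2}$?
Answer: $\frac{1651225}{4} \approx 4.1281 \cdot 10^{5}$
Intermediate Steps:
$K = \frac{1}{2}$ ($K = \frac{1}{2 \left(-1 + 2\right)} = \frac{1}{2 \cdot 1} = \frac{1}{2} \cdot 1 = \frac{1}{2} \approx 0.5$)
$u{\left(y \right)} = \frac{3}{2}$ ($u{\left(y \right)} = 3 \cdot \frac{1}{2} = \frac{3}{2}$)
$\left(\left(14 + u{\left(-2 \right)}\right) 9 + 503\right)^{2} = \left(\left(14 + \frac{3}{2}\right) 9 + 503\right)^{2} = \left(\frac{31}{2} \cdot 9 + 503\right)^{2} = \left(\frac{279}{2} + 503\right)^{2} = \left(\frac{1285}{2}\right)^{2} = \frac{1651225}{4}$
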